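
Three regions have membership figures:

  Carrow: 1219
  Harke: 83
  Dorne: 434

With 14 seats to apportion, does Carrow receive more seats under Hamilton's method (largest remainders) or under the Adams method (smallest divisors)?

Hamilton

Hamilton: Carrow 10, Harke 1, Dorne 3.
Adams: Carrow 9, Harke 1, Dorne 4.
Carrow gets 10 under Hamilton and 9 under Adams.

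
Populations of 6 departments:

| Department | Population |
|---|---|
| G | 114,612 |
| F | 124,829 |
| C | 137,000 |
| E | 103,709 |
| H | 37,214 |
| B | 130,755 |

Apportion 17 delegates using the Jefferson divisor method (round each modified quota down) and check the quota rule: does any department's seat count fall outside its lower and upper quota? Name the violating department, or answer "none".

Standard quotas: G 3.006, F 3.274, C 3.593, E 2.720, H 0.976, B 3.430.
Jefferson allocation: G 3, F 3, C 4, E 3, H 1, B 3.
Every allocation lies between the lower and upper quota.

none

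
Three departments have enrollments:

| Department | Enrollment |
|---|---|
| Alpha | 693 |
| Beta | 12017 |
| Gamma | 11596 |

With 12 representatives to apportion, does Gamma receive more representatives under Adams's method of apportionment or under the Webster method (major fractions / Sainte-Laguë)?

Adams: Alpha 1, Beta 6, Gamma 5.
Webster: Alpha 0, Beta 6, Gamma 6.
Gamma gets 5 under Adams and 6 under Webster.

Webster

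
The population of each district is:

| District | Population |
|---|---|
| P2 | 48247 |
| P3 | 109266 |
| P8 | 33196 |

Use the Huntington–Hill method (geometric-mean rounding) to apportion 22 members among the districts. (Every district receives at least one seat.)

With divisor 8778: modified quotas P2 5.496, P3 12.448, P8 3.782.
Geometric-mean thresholds: P2 √(5·6)=5.477, P3 √(12·13)=12.490, P8 √(3·4)=3.464.
Each quota rounded against its threshold gives P2 6, P3 12, P8 4 (total 22).

P2 6, P3 12, P8 4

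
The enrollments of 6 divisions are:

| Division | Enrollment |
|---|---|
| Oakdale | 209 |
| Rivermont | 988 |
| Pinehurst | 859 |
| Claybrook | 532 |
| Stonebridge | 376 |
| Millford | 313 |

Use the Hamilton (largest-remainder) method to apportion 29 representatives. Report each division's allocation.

Total 3277; standard divisor 3277/29 = 113.
Standard quotas: Oakdale 1.850, Rivermont 8.743, Pinehurst 7.602, Claybrook 4.708, Stonebridge 3.327, Millford 2.770.
Lower quotas: Oakdale 1, Rivermont 8, Pinehurst 7, Claybrook 4, Stonebridge 3, Millford 2 (sum 25, leaving 4 seats).
Remainders in descending order: Oakdale 0.850, Millford 0.770, Rivermont 0.743, Claybrook 0.708, Pinehurst 0.602, Stonebridge 0.327.
The surplus seats go to Oakdale, Millford, Rivermont, Claybrook.

Oakdale=2, Rivermont=9, Pinehurst=7, Claybrook=5, Stonebridge=3, Millford=3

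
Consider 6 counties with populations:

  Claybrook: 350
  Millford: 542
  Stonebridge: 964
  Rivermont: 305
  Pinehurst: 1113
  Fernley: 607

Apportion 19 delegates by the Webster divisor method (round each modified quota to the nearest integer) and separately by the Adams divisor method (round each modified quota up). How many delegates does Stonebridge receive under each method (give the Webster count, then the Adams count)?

Webster: Claybrook 2, Millford 3, Stonebridge 5, Rivermont 1, Pinehurst 5, Fernley 3.
Adams: Claybrook 2, Millford 3, Stonebridge 4, Rivermont 2, Pinehurst 5, Fernley 3.
Stonebridge gets 5 under Webster and 4 under Adams.

5 and 4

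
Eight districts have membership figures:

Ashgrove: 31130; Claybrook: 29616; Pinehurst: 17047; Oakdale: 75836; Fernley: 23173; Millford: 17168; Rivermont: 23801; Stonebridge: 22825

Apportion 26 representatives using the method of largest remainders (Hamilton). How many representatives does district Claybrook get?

3

Standard divisor: 240596 ÷ 26 ≈ 9253.692.
Standard quotas: Ashgrove 3.3641, Claybrook 3.2005, Pinehurst 1.8422, Oakdale 8.1952, Fernley 2.5042, Millford 1.8553, Rivermont 2.5721, Stonebridge 2.4666.
Lower quotas: Ashgrove 3, Claybrook 3, Pinehurst 1, Oakdale 8, Fernley 2, Millford 1, Rivermont 2, Stonebridge 2 (sum 22, leaving 4 seats).
Remainders in descending order: Millford 0.8553, Pinehurst 0.8422, Rivermont 0.5721, Fernley 0.5042, Stonebridge 0.4666, Ashgrove 0.3641, Claybrook 0.2005, Oakdale 0.1952.
The surplus seats go to Millford, Pinehurst, Rivermont, Fernley.
Claybrook receives 3.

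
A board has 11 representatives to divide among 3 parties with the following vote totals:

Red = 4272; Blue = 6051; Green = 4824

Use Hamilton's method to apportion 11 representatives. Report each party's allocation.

Red: 3; Blue: 4; Green: 4

Total 15147; standard divisor 15147/11 = 1377.
Standard quotas: Red 3.1024, Blue 4.3943, Green 3.5033.
Lower quotas: Red 3, Blue 4, Green 3 (sum 10, leaving 1 seat).
Remainders in descending order: Green 0.5033, Blue 0.3943, Red 0.1024.
The surplus seat goes to Green.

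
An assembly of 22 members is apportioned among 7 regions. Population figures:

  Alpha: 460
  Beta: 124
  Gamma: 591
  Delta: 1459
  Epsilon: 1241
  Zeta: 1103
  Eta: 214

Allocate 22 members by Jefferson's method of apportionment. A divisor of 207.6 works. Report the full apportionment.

With modified divisor 207.6: modified quotas Alpha 2.216, Beta 0.597, Gamma 2.847, Delta 7.028, Epsilon 5.978, Zeta 5.313, Eta 1.031.
Rounding down: Alpha 2, Beta 0, Gamma 2, Delta 7, Epsilon 5, Zeta 5, Eta 1 (total 22).

Alpha=2, Beta=0, Gamma=2, Delta=7, Epsilon=5, Zeta=5, Eta=1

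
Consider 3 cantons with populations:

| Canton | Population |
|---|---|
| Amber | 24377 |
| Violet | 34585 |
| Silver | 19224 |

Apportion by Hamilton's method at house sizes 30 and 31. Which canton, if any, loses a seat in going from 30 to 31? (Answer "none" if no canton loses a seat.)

At 30 seats: Amber 9, Violet 13, Silver 8.
At 31 seats: Amber 10, Violet 14, Silver 7.
Silver drops from 8 to 7.

Silver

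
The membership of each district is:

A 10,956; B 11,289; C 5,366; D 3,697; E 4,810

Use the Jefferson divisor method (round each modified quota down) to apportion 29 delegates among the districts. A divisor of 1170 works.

With modified divisor 1170: modified quotas A 9.364, B 9.649, C 4.586, D 3.160, E 4.111.
Rounding down: A 9, B 9, C 4, D 3, E 4 (total 29).

A=9, B=9, C=4, D=3, E=4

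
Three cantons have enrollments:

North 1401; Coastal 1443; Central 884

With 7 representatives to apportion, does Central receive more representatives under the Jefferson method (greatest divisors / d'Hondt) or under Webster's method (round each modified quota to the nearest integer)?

Webster

Jefferson: North 3, Coastal 3, Central 1.
Webster: North 2, Coastal 3, Central 2.
Central gets 1 under Jefferson and 2 under Webster.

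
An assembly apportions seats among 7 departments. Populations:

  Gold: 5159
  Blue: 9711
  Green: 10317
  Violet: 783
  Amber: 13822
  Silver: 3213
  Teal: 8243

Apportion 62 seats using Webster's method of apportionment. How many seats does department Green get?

12

Standard divisor 51248/62 ≈ 826.581; standard quotas: Gold 6.241, Blue 11.748, Green 12.482, Violet 0.947, Amber 16.722, Silver 3.887, Teal 9.972.
Rounding to the nearest integer gives Gold 6, Blue 12, Green 12, Violet 1, Amber 17, Silver 4, Teal 10 — total 62, matching the house size, so no adjustment is needed.
Green receives 12.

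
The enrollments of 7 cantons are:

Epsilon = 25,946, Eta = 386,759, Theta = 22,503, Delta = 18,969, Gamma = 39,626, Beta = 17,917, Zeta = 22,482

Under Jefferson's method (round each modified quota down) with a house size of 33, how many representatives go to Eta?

26

Standard divisor 534202/33 ≈ 16187.939; standard quotas: Epsilon 1.603, Eta 23.892, Theta 1.390, Delta 1.172, Gamma 2.448, Beta 1.107, Zeta 1.389.
Rounding down gives 1, 23, 1, 1, 2, 1, 1 = 30 seats, so the divisor must be adjusted.
With modified divisor 14600: modified quotas Epsilon 1.777, Eta 26.490, Theta 1.541, Delta 1.299, Gamma 2.714, Beta 1.227, Zeta 1.540.
Rounding down: Epsilon 1, Eta 26, Theta 1, Delta 1, Gamma 2, Beta 1, Zeta 1 (total 33).
Eta receives 26.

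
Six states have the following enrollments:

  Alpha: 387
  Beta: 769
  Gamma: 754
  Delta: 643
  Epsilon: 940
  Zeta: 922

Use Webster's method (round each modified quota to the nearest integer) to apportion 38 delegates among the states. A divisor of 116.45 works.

With modified divisor 116.45: modified quotas Alpha 3.323, Beta 6.604, Gamma 6.475, Delta 5.522, Epsilon 8.072, Zeta 7.918.
Rounding to the nearest integer: Alpha 3, Beta 7, Gamma 6, Delta 6, Epsilon 8, Zeta 8 (total 38).

Alpha: 3; Beta: 7; Gamma: 6; Delta: 6; Epsilon: 8; Zeta: 8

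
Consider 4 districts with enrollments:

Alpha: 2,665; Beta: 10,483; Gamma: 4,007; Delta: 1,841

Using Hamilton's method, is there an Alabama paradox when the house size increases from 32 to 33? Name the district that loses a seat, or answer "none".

none

At 32 seats: Alpha 4, Beta 18, Gamma 7, Delta 3.
At 33 seats: Alpha 5, Beta 18, Gamma 7, Delta 3.
No district's allocation decreased.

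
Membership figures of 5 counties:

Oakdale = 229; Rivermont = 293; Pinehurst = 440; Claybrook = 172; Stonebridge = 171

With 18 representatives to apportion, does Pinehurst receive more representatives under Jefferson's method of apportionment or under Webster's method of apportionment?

Jefferson: Oakdale 3, Rivermont 4, Pinehurst 7, Claybrook 2, Stonebridge 2.
Webster: Oakdale 3, Rivermont 4, Pinehurst 6, Claybrook 3, Stonebridge 2.
Pinehurst gets 7 under Jefferson and 6 under Webster.

Jefferson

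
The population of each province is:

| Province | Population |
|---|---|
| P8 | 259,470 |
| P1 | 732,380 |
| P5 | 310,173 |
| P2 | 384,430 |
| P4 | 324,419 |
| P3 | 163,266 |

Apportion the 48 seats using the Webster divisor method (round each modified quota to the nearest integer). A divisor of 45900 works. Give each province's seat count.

With modified divisor 45900: modified quotas P8 5.653, P1 15.956, P5 6.758, P2 8.375, P4 7.068, P3 3.557.
Rounding to the nearest integer: P8 6, P1 16, P5 7, P2 8, P4 7, P3 4 (total 48).

P8=6, P1=16, P5=7, P2=8, P4=7, P3=4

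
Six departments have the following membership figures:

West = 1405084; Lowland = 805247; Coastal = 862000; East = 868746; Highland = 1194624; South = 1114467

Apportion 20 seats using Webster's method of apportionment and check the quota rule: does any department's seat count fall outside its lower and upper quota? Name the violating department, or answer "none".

none

Standard quotas: West 4.496, Lowland 2.577, Coastal 2.758, East 2.780, Highland 3.823, South 3.566.
Webster allocation: West 4, Lowland 3, Coastal 3, East 3, Highland 4, South 3.
Every allocation lies between the lower and upper quota.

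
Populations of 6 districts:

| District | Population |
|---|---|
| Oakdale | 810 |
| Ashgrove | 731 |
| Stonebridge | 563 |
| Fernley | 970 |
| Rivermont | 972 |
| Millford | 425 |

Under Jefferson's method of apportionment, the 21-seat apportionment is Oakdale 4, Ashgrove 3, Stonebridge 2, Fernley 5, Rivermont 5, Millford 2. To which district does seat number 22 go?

Stonebridge

Priority for the next seat is population ÷ (current seats + 1).
Priorities: Oakdale 162.000, Ashgrove 182.750, Stonebridge 187.667, Fernley 161.667, Rivermont 162.000, Millford 141.667.
Highest priority: Stonebridge.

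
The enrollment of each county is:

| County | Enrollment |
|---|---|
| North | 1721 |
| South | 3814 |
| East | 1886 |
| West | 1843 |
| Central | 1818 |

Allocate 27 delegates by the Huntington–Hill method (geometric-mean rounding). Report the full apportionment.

North: 4; South: 9; East: 5; West: 5; Central: 4

With divisor 409: modified quotas North 4.208, South 9.325, East 4.611, West 4.506, Central 4.445.
Geometric-mean thresholds: North √(4·5)=4.472, South √(9·10)=9.487, East √(4·5)=4.472, West √(4·5)=4.472, Central √(4·5)=4.472.
Each quota rounded against its threshold gives North 4, South 9, East 5, West 5, Central 4 (total 27).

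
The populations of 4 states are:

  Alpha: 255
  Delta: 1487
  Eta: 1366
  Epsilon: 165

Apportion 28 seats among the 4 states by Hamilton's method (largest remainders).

Standard divisor: 3273 ÷ 28 ≈ 116.893.
Standard quotas: Alpha 2.181, Delta 12.721, Eta 11.686, Epsilon 1.412.
Lower quotas: Alpha 2, Delta 12, Eta 11, Epsilon 1 (sum 26, leaving 2 seats).
Remainders in descending order: Delta 0.721, Eta 0.686, Epsilon 0.412, Alpha 0.181.
The surplus seats go to Delta, Eta.

Alpha 2, Delta 13, Eta 12, Epsilon 1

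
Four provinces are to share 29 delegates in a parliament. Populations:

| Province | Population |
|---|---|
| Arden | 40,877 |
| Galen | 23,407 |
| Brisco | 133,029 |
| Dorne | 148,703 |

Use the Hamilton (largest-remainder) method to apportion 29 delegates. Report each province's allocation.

The standard divisor is 346016/29 ≈ 11931.586.
Standard quotas: Arden 3.4259, Galen 1.9618, Brisco 11.1493, Dorne 12.4630.
Lower quotas: Arden 3, Galen 1, Brisco 11, Dorne 12 (sum 27, leaving 2 seats).
Remainders in descending order: Galen 0.9618, Dorne 0.4630, Arden 0.4259, Brisco 0.1493.
The surplus seats go to Galen, Dorne.

Arden=3; Galen=2; Brisco=11; Dorne=13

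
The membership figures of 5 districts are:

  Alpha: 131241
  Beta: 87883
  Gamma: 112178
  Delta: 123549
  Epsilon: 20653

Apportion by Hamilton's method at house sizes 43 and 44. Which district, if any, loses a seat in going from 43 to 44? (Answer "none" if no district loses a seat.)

At 43 seats: Alpha 12, Beta 8, Gamma 10, Delta 11, Epsilon 2.
At 44 seats: Alpha 12, Beta 8, Gamma 10, Delta 12, Epsilon 2.
No district's allocation decreased.

none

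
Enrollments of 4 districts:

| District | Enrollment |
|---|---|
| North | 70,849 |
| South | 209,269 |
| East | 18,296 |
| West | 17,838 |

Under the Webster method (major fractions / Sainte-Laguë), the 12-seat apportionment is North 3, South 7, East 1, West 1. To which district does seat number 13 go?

Priority for the next seat is population ÷ (current seats + 0.5).
Priorities: North 20242.571, South 27902.533, East 12197.333, West 11892.000.
Highest priority: South.

South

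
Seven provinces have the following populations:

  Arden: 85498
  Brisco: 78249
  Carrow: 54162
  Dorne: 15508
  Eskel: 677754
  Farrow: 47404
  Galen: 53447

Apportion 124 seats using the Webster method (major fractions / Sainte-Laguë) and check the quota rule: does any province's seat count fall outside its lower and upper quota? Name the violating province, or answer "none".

Standard quotas: Arden 10.476, Brisco 9.588, Carrow 6.636, Dorne 1.900, Eskel 83.043, Farrow 5.808, Galen 6.549.
Webster allocation: Arden 10, Brisco 10, Carrow 7, Dorne 2, Eskel 82, Farrow 6, Galen 7.
Eskel has quota 83.043 (lower 83, upper 84) but receives 82 — outside the quota interval.

Eskel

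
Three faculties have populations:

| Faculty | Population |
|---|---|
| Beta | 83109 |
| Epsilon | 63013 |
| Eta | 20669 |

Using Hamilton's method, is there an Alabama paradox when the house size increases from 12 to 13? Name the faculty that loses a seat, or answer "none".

At 12 seats: Beta 6, Epsilon 5, Eta 1.
At 13 seats: Beta 6, Epsilon 5, Eta 2.
No faculty's allocation decreased.

none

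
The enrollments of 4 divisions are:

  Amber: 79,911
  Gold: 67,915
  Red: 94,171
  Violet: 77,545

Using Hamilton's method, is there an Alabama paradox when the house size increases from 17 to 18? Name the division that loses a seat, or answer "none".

At 17 seats: Amber 4, Gold 4, Red 5, Violet 4.
At 18 seats: Amber 5, Gold 4, Red 5, Violet 4.
No division's allocation decreased.

none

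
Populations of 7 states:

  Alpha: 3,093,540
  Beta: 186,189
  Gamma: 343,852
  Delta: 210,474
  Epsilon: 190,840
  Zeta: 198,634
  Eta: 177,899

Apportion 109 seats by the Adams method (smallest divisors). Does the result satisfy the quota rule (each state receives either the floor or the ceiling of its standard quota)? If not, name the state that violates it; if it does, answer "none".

Alpha

Standard quotas: Alpha 76.611, Beta 4.611, Gamma 8.515, Delta 5.212, Epsilon 4.726, Zeta 4.919, Eta 4.406.
Adams allocation: Alpha 74, Beta 5, Gamma 9, Delta 6, Epsilon 5, Zeta 5, Eta 5.
Alpha has quota 76.611 (lower 76, upper 77) but receives 74 — outside the quota interval.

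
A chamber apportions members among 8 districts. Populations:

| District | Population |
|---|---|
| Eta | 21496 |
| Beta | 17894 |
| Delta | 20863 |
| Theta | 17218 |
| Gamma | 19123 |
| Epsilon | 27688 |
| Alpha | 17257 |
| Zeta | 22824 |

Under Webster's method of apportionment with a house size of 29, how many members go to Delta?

Standard divisor 164363/29 ≈ 5667.69; standard quotas: Eta 3.793, Beta 3.157, Delta 3.681, Theta 3.038, Gamma 3.374, Epsilon 4.885, Alpha 3.045, Zeta 4.027.
Rounding to the nearest integer gives Eta 4, Beta 3, Delta 4, Theta 3, Gamma 3, Epsilon 5, Alpha 3, Zeta 4 — total 29, matching the house size, so no adjustment is needed.
Delta receives 4.

4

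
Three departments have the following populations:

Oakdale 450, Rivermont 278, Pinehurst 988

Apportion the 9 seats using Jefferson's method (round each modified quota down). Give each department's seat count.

Oakdale=2, Rivermont=1, Pinehurst=6

Standard divisor 1716/9 ≈ 190.667; standard quotas: Oakdale 2.360, Rivermont 1.458, Pinehurst 5.182.
Rounding down gives 2, 1, 5 = 8 seats, so the divisor must be adjusted.
With modified divisor 160: modified quotas Oakdale 2.812, Rivermont 1.738, Pinehurst 6.175.
Rounding down: Oakdale 2, Rivermont 1, Pinehurst 6 (total 9).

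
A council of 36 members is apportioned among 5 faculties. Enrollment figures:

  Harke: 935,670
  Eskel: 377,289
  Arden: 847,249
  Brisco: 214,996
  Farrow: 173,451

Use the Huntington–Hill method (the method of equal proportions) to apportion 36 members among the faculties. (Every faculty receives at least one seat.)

With divisor 70084: modified quotas Harke 13.351, Eskel 5.383, Arden 12.089, Brisco 3.068, Farrow 2.475.
Geometric-mean thresholds: Harke √(13·14)=13.491, Eskel √(5·6)=5.477, Arden √(12·13)=12.490, Brisco √(3·4)=3.464, Farrow √(2·3)=2.449.
Each quota rounded against its threshold gives Harke 13, Eskel 5, Arden 12, Brisco 3, Farrow 3 (total 36).

Harke 13, Eskel 5, Arden 12, Brisco 3, Farrow 3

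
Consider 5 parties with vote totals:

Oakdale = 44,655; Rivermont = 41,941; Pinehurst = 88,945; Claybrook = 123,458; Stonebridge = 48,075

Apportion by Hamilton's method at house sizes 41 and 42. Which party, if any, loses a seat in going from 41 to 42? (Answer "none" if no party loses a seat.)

At 41 seats: Oakdale 5, Rivermont 5, Pinehurst 10, Claybrook 15, Stonebridge 6.
At 42 seats: Oakdale 5, Rivermont 5, Pinehurst 11, Claybrook 15, Stonebridge 6.
No party's allocation decreased.

none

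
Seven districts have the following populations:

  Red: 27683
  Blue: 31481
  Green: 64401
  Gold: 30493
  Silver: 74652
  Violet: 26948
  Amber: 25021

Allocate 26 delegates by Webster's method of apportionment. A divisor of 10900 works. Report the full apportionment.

With modified divisor 10900: modified quotas Red 2.540, Blue 2.888, Green 5.908, Gold 2.798, Silver 6.849, Violet 2.472, Amber 2.296.
Rounding to the nearest integer: Red 3, Blue 3, Green 6, Gold 3, Silver 7, Violet 2, Amber 2 (total 26).

Red 3, Blue 3, Green 6, Gold 3, Silver 7, Violet 2, Amber 2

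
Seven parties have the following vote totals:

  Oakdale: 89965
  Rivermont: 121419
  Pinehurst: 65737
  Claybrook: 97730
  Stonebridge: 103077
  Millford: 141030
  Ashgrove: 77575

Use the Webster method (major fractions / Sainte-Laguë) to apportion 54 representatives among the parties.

Oakdale 7; Rivermont 9; Pinehurst 5; Claybrook 8; Stonebridge 8; Millford 11; Ashgrove 6

Standard divisor 696533/54 ≈ 12898.759; standard quotas: Oakdale 6.975, Rivermont 9.413, Pinehurst 5.096, Claybrook 7.577, Stonebridge 7.991, Millford 10.934, Ashgrove 6.014.
Rounding to the nearest integer gives Oakdale 7, Rivermont 9, Pinehurst 5, Claybrook 8, Stonebridge 8, Millford 11, Ashgrove 6 — total 54, matching the house size, so no adjustment is needed.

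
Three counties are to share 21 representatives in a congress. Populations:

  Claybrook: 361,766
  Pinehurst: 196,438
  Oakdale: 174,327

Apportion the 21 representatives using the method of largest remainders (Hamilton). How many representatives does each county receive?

Total 732531; standard divisor 732531/21 ≈ 34882.429.
Standard quotas: Claybrook 10.3710, Pinehurst 5.6314, Oakdale 4.9976.
Lower quotas: Claybrook 10, Pinehurst 5, Oakdale 4 (sum 19, leaving 2 seats).
Remainders in descending order: Oakdale 0.9976, Pinehurst 0.6314, Claybrook 0.3710.
The surplus seats go to Oakdale, Pinehurst.

Claybrook 10; Pinehurst 6; Oakdale 5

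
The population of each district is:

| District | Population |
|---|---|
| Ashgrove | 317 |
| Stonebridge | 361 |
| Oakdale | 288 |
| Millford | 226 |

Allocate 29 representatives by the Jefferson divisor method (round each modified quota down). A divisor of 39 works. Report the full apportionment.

Ashgrove 8; Stonebridge 9; Oakdale 7; Millford 5

With modified divisor 39: modified quotas Ashgrove 8.128, Stonebridge 9.256, Oakdale 7.385, Millford 5.795.
Rounding down: Ashgrove 8, Stonebridge 9, Oakdale 7, Millford 5 (total 29).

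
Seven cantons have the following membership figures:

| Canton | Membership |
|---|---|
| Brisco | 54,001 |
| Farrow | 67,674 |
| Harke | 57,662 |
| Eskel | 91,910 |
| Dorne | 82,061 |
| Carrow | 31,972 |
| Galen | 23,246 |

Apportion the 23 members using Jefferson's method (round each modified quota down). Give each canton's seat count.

Standard divisor 408526/23 ≈ 17762; standard quotas: Brisco 3.040, Farrow 3.810, Harke 3.246, Eskel 5.175, Dorne 4.620, Carrow 1.800, Galen 1.309.
Rounding down gives 3, 3, 3, 5, 4, 1, 1 = 20 seats, so the divisor must be adjusted.
With modified divisor 15700: modified quotas Brisco 3.440, Farrow 4.310, Harke 3.673, Eskel 5.854, Dorne 5.227, Carrow 2.036, Galen 1.481.
Rounding down: Brisco 3, Farrow 4, Harke 3, Eskel 5, Dorne 5, Carrow 2, Galen 1 (total 23).

Brisco 3; Farrow 4; Harke 3; Eskel 5; Dorne 5; Carrow 2; Galen 1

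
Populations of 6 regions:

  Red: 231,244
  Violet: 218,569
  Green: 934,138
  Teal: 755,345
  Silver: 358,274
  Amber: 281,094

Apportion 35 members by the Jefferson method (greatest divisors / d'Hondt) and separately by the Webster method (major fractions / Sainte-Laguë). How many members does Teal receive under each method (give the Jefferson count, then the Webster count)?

10 and 9

Jefferson: Red 3, Violet 3, Green 12, Teal 10, Silver 4, Amber 3.
Webster: Red 3, Violet 3, Green 12, Teal 9, Silver 4, Amber 4.
Teal gets 10 under Jefferson and 9 under Webster.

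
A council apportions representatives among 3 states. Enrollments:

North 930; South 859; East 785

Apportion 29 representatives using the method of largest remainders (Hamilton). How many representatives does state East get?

9

The standard divisor is 2574/29 ≈ 88.759.
Standard quotas: North 10.478, South 9.678, East 8.844.
Lower quotas: North 10, South 9, East 8 (sum 27, leaving 2 seats).
Remainders in descending order: East 0.844, South 0.678, North 0.478.
Largest remainders: East, South receive the extra seats.
East receives 9.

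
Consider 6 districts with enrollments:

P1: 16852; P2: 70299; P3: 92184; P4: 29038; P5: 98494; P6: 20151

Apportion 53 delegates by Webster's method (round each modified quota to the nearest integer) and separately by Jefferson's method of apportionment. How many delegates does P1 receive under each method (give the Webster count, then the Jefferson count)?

Webster: P1 3, P2 11, P3 15, P4 5, P5 16, P6 3.
Jefferson: P1 2, P2 12, P3 15, P4 5, P5 16, P6 3.
P1 gets 3 under Webster and 2 under Jefferson.

3 and 2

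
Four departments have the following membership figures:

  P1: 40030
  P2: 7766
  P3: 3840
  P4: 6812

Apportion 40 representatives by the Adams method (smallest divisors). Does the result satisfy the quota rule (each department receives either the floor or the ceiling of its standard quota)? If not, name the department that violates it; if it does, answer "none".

Standard quotas: P1 27.395, P2 5.315, P3 2.628, P4 4.662.
Adams allocation: P1 26, P2 6, P3 3, P4 5.
P1 has quota 27.395 (lower 27, upper 28) but receives 26 — outside the quota interval.

P1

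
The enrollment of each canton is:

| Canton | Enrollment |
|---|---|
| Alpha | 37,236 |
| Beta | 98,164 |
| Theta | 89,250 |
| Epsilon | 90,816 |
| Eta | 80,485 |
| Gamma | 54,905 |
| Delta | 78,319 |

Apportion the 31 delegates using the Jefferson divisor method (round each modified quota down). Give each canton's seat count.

Standard divisor 529175/31 ≈ 17070.161; standard quotas: Alpha 2.181, Beta 5.751, Theta 5.228, Epsilon 5.320, Eta 4.715, Gamma 3.216, Delta 4.588.
Rounding down gives 2, 5, 5, 5, 4, 3, 4 = 28 seats, so the divisor must be adjusted.
With modified divisor 15400: modified quotas Alpha 2.418, Beta 6.374, Theta 5.795, Epsilon 5.897, Eta 5.226, Gamma 3.565, Delta 5.086.
Rounding down: Alpha 2, Beta 6, Theta 5, Epsilon 5, Eta 5, Gamma 3, Delta 5 (total 31).

Alpha: 2, Beta: 6, Theta: 5, Epsilon: 5, Eta: 5, Gamma: 3, Delta: 5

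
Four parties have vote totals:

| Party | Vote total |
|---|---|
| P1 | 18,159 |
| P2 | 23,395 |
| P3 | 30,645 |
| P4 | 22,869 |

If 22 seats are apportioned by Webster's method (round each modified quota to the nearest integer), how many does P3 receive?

7

Standard divisor 95068/22 ≈ 4321.273; standard quotas: P1 4.202, P2 5.414, P3 7.092, P4 5.292.
Rounding to the nearest integer gives 4, 5, 7, 5 = 21 seats, so the divisor must be adjusted.
With modified divisor 4200: modified quotas P1 4.324, P2 5.570, P3 7.296, P4 5.445.
Rounding to the nearest integer: P1 4, P2 6, P3 7, P4 5 (total 22).
P3 receives 7.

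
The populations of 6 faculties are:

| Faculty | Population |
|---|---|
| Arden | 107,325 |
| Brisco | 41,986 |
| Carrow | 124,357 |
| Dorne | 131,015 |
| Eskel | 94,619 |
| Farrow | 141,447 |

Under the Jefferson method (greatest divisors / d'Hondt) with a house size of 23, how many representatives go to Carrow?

5

Standard divisor 640749/23 ≈ 27858.652; standard quotas: Arden 3.852, Brisco 1.507, Carrow 4.464, Dorne 4.703, Eskel 3.396, Farrow 5.077.
Rounding down gives 3, 1, 4, 4, 3, 5 = 20 seats, so the divisor must be adjusted.
With modified divisor 24300: modified quotas Arden 4.417, Brisco 1.728, Carrow 5.118, Dorne 5.392, Eskel 3.894, Farrow 5.821.
Rounding down: Arden 4, Brisco 1, Carrow 5, Dorne 5, Eskel 3, Farrow 5 (total 23).
Carrow receives 5.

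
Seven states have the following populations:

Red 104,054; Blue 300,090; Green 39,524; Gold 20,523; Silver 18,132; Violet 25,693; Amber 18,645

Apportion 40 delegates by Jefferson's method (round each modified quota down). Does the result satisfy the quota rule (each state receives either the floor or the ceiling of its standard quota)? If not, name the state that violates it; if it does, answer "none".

Blue

Standard quotas: Red 7.903, Blue 22.792, Green 3.002, Gold 1.559, Silver 1.377, Violet 1.951, Amber 1.416.
Jefferson allocation: Red 8, Blue 24, Green 3, Gold 1, Silver 1, Violet 2, Amber 1.
Blue has quota 22.792 (lower 22, upper 23) but receives 24 — outside the quota interval.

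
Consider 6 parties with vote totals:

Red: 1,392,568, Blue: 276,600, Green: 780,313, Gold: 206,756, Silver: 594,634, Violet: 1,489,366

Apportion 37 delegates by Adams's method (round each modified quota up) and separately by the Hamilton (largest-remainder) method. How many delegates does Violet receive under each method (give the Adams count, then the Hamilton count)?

11 and 12

Adams: Red 11, Blue 2, Green 6, Gold 2, Silver 5, Violet 11.
Hamilton: Red 11, Blue 2, Green 6, Gold 1, Silver 5, Violet 12.
Violet gets 11 under Adams and 12 under Hamilton.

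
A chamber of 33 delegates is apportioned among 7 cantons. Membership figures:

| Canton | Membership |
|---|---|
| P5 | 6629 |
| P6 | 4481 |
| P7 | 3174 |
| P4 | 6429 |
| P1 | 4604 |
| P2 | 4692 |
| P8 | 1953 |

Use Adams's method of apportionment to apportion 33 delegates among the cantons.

Standard divisor 31962/33 ≈ 968.545; standard quotas: P5 6.844, P6 4.627, P7 3.277, P4 6.638, P1 4.754, P2 4.844, P8 2.016.
Rounding up gives 7, 5, 4, 7, 5, 5, 3 = 36 seats, so the divisor must be adjusted.
With modified divisor 1100: modified quotas P5 6.026, P6 4.074, P7 2.885, P4 5.845, P1 4.185, P2 4.265, P8 1.775.
Rounding up: P5 7, P6 5, P7 3, P4 6, P1 5, P2 5, P8 2 (total 33).

P5=7, P6=5, P7=3, P4=6, P1=5, P2=5, P8=2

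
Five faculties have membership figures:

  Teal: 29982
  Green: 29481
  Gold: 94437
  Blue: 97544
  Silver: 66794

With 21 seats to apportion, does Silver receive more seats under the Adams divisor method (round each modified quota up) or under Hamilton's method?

Adams: Teal 2, Green 2, Gold 6, Blue 6, Silver 5.
Hamilton: Teal 2, Green 2, Gold 6, Blue 7, Silver 4.
Silver gets 5 under Adams and 4 under Hamilton.

Adams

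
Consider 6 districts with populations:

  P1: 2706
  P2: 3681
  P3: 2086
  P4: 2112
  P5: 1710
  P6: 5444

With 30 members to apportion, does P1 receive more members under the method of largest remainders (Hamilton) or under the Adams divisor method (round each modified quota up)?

Hamilton

Hamilton: P1 5, P2 6, P3 3, P4 4, P5 3, P6 9.
Adams: P1 4, P2 6, P3 4, P4 4, P5 3, P6 9.
P1 gets 5 under Hamilton and 4 under Adams.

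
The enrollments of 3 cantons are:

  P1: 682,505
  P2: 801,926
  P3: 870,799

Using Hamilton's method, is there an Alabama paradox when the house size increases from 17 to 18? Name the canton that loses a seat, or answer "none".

At 17 seats: P1 5, P2 6, P3 6.
At 18 seats: P1 5, P2 6, P3 7.
No canton's allocation decreased.

none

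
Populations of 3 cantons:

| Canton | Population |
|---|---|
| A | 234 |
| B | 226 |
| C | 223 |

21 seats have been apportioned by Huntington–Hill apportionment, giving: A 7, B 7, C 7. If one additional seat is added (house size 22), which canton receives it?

A

Priority for the next seat is population ÷ (√(s·(s+1))).
Priorities: A 31.270, B 30.201, C 29.800.
Highest priority: A.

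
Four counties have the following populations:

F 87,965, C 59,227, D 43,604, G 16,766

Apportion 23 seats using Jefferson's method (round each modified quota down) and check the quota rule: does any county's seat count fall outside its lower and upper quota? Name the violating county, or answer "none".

Standard quotas: F 9.747, C 6.563, D 4.832, G 1.858.
Jefferson allocation: F 10, C 7, D 5, G 1.
Every allocation lies between the lower and upper quota.

none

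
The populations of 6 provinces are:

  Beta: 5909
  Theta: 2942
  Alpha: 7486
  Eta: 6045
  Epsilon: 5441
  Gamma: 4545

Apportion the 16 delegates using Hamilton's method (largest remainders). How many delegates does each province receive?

Total 32368; standard divisor 32368/16 = 2023.
Standard quotas: Beta 2.9209, Theta 1.4543, Alpha 3.7004, Eta 2.9881, Epsilon 2.6896, Gamma 2.2467.
Lower quotas: Beta 2, Theta 1, Alpha 3, Eta 2, Epsilon 2, Gamma 2 (sum 12, leaving 4 seats).
Remainders in descending order: Eta 0.9881, Beta 0.9209, Alpha 0.7004, Epsilon 0.6896, Theta 0.4543, Gamma 0.2467.
Largest remainders: Eta, Beta, Alpha, Epsilon receive the extra seats.

Beta: 3, Theta: 1, Alpha: 4, Eta: 3, Epsilon: 3, Gamma: 2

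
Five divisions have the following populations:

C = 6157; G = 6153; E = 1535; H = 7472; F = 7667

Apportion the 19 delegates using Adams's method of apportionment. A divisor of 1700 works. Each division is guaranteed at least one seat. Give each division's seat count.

C: 4, G: 4, E: 1, H: 5, F: 5

With modified divisor 1700: modified quotas C 3.622, G 3.619, E 0.903, H 4.395, F 4.510.
Rounding up: C 4, G 4, E 1, H 5, F 5 (total 19).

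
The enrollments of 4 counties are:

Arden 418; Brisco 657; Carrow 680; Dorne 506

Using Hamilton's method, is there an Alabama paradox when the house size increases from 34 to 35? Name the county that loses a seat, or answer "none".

At 34 seats: Arden 6, Brisco 10, Carrow 10, Dorne 8.
At 35 seats: Arden 6, Brisco 10, Carrow 11, Dorne 8.
No county's allocation decreased.

none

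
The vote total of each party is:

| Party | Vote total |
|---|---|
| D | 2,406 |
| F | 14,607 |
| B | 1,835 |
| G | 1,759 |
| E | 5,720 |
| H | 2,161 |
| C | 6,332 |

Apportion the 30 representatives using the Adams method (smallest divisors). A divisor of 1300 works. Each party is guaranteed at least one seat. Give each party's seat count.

With modified divisor 1300: modified quotas D 1.851, F 11.236, B 1.412, G 1.353, E 4.400, H 1.662, C 4.871.
Rounding up: D 2, F 12, B 2, G 2, E 5, H 2, C 5 (total 30).

D: 2, F: 12, B: 2, G: 2, E: 5, H: 2, C: 5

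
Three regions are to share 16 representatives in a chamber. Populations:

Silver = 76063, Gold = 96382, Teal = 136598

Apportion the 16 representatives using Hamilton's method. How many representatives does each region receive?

Silver 4; Gold 5; Teal 7

The standard divisor is 309043/16 ≈ 19315.188.
Standard quotas: Silver 3.9380, Gold 4.9900, Teal 7.0721.
Lower quotas: Silver 3, Gold 4, Teal 7 (sum 14, leaving 2 seats).
Remainders in descending order: Gold 0.9900, Silver 0.9380, Teal 0.0721.
The surplus seats go to Gold, Silver.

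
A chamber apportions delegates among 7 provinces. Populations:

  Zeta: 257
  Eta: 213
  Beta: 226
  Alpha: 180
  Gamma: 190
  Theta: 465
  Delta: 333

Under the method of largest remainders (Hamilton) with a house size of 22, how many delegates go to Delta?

4

The standard divisor is 1864/22 ≈ 84.727.
Standard quotas: Zeta 3.033, Eta 2.514, Beta 2.667, Alpha 2.124, Gamma 2.242, Theta 5.488, Delta 3.930.
Lower quotas: Zeta 3, Eta 2, Beta 2, Alpha 2, Gamma 2, Theta 5, Delta 3 (sum 19, leaving 3 seats).
Remainders in descending order: Delta 0.930, Beta 0.667, Eta 0.514, Theta 0.488, Gamma 0.242, Alpha 0.124, Zeta 0.033.
The surplus seats go to Delta, Beta, Eta.
Delta receives 4.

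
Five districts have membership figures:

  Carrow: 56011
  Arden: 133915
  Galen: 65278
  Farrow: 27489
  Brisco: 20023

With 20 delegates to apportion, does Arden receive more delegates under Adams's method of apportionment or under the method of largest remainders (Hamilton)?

Hamilton

Adams: Carrow 4, Arden 8, Galen 4, Farrow 2, Brisco 2.
Hamilton: Carrow 4, Arden 9, Galen 4, Farrow 2, Brisco 1.
Arden gets 8 under Adams and 9 under Hamilton.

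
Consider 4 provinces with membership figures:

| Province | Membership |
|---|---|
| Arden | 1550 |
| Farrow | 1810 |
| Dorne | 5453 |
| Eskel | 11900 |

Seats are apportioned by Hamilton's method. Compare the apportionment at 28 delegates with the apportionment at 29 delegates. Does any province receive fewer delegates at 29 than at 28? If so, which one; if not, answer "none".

At 28 seats: Arden 2, Farrow 3, Dorne 7, Eskel 16.
At 29 seats: Arden 2, Farrow 2, Dorne 8, Eskel 17.
Farrow drops from 3 to 2.

Farrow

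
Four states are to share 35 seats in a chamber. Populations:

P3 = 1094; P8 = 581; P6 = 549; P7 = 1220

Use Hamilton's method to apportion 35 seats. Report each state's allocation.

Standard divisor: 3444 ÷ 35 ≈ 98.4.
Standard quotas: P3 11.118, P8 5.904, P6 5.579, P7 12.398.
Lower quotas: P3 11, P8 5, P6 5, P7 12 (sum 33, leaving 2 seats).
Remainders in descending order: P8 0.904, P6 0.579, P7 0.398, P3 0.118.
The surplus seats go to P8, P6.

P3 11, P8 6, P6 6, P7 12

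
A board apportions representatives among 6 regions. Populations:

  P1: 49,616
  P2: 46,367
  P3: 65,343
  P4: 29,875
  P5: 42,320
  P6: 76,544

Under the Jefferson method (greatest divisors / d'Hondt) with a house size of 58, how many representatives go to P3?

Standard divisor 310065/58 ≈ 5345.948; standard quotas: P1 9.281, P2 8.673, P3 12.223, P4 5.588, P5 7.916, P6 14.318.
Rounding down gives 9, 8, 12, 5, 7, 14 = 55 seats, so the divisor must be adjusted.
With modified divisor 5060: modified quotas P1 9.806, P2 9.163, P3 12.914, P4 5.904, P5 8.364, P6 15.127.
Rounding down: P1 9, P2 9, P3 12, P4 5, P5 8, P6 15 (total 58).
P3 receives 12.

12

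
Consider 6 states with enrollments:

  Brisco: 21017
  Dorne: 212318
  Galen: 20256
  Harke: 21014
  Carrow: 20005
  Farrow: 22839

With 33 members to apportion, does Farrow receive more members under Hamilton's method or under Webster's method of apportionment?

Hamilton

Hamilton: Brisco 2, Dorne 22, Galen 2, Harke 2, Carrow 2, Farrow 3.
Webster: Brisco 2, Dorne 23, Galen 2, Harke 2, Carrow 2, Farrow 2.
Farrow gets 3 under Hamilton and 2 under Webster.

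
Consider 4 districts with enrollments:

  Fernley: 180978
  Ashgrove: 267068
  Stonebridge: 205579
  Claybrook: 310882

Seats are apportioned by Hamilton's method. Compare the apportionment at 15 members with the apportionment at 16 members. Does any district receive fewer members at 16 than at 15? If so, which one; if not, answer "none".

none

At 15 seats: Fernley 3, Ashgrove 4, Stonebridge 3, Claybrook 5.
At 16 seats: Fernley 3, Ashgrove 5, Stonebridge 3, Claybrook 5.
No district's allocation decreased.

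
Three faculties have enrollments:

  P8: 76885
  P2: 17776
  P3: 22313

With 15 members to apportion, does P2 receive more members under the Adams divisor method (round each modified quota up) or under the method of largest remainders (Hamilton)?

Adams: P8 9, P2 3, P3 3.
Hamilton: P8 10, P2 2, P3 3.
P2 gets 3 under Adams and 2 under Hamilton.

Adams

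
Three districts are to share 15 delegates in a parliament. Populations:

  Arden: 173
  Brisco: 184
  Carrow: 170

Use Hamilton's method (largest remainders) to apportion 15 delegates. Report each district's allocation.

Arden 5; Brisco 5; Carrow 5

Total 527; standard divisor 527/15 ≈ 35.133.
Standard quotas: Arden 4.924, Brisco 5.237, Carrow 4.839.
Lower quotas: Arden 4, Brisco 5, Carrow 4 (sum 13, leaving 2 seats).
Remainders in descending order: Arden 0.924, Carrow 0.839, Brisco 0.237.
Largest remainders: Arden, Carrow receive the extra seats.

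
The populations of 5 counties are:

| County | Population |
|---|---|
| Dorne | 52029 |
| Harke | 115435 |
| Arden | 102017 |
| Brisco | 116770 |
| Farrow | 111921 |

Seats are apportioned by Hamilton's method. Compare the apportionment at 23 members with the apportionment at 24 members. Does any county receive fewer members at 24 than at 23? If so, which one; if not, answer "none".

Dorne

At 23 seats: Dorne 3, Harke 5, Arden 5, Brisco 5, Farrow 5.
At 24 seats: Dorne 2, Harke 6, Arden 5, Brisco 6, Farrow 5.
Dorne drops from 3 to 2.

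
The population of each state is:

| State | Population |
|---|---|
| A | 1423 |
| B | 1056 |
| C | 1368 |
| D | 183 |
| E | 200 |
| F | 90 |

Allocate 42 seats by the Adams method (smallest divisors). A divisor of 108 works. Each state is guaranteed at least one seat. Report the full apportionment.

With modified divisor 108: modified quotas A 13.176, B 9.778, C 12.667, D 1.694, E 1.852, F 0.833.
Rounding up: A 14, B 10, C 13, D 2, E 2, F 1 (total 42).

A: 14; B: 10; C: 13; D: 2; E: 2; F: 1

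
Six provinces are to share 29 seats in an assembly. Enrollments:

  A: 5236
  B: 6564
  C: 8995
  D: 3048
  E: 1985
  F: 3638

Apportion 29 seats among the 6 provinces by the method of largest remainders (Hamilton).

The standard divisor is 29466/29 ≈ 1016.069.
Standard quotas: A 5.1532, B 6.4602, C 8.8527, D 2.9998, E 1.9536, F 3.5805.
Lower quotas: A 5, B 6, C 8, D 2, E 1, F 3 (sum 25, leaving 4 seats).
Remainders in descending order: D 0.9998, E 0.9536, C 0.8527, F 0.5805, B 0.4602, A 0.1532.
The surplus seats go to D, E, C, F.

A 5, B 6, C 9, D 3, E 2, F 4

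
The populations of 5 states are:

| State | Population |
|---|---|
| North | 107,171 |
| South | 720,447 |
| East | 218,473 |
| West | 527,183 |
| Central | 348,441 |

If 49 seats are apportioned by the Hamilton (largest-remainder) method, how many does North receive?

3

The standard divisor is 1921715/49 ≈ 39218.673.
Standard quotas: North 2.7327, South 18.3700, East 5.5706, West 13.4421, Central 8.8846.
Lower quotas: North 2, South 18, East 5, West 13, Central 8 (sum 46, leaving 3 seats).
Remainders in descending order: Central 0.8846, North 0.7327, East 0.5706, West 0.4421, South 0.3700.
Largest remainders: Central, North, East receive the extra seats.
North receives 3.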